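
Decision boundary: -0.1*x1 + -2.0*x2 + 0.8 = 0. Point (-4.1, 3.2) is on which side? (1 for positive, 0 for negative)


Compute -0.1 * -4.1 + -2.0 * 3.2 + 0.8
= 0.41 + -6.4 + 0.8
= -5.19
Since -5.19 < 0, the point is on the negative side.

0


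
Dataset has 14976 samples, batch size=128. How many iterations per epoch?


Iterations per epoch = dataset_size / batch_size
= 14976 / 128
= 117

117


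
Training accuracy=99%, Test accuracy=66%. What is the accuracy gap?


Gap = train_accuracy - test_accuracy
= 99 - 66
= 33%
This large gap strongly indicates overfitting.

33


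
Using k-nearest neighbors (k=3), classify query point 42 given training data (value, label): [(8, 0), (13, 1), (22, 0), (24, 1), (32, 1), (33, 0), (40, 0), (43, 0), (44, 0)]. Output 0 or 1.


Distances from query 42:
Point 43 (class 0): distance = 1
Point 40 (class 0): distance = 2
Point 44 (class 0): distance = 2
K=3 nearest neighbors: classes = [0, 0, 0]
Votes for class 1: 0 / 3
Majority vote => class 0

0


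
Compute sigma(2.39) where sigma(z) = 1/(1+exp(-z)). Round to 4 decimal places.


sigmoid(z) = 1 / (1 + exp(-z))
exp(-(2.39)) = exp(-2.39) = 0.0916
1 + 0.0916 = 1.0916
1 / 1.0916 = 0.9161

0.9161


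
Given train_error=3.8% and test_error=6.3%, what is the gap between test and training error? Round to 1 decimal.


Generalization gap = test_error - train_error
= 6.3 - 3.8
= 2.5%
A moderate gap.

2.5


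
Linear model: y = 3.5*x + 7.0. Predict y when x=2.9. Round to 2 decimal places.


y = 3.5 * 2.9 + (7.0)
= 10.15 + (7.0)
= 17.15

17.15


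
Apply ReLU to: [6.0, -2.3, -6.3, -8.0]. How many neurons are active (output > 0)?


ReLU(x) = max(0, x) for each element:
ReLU(6.0) = 6.0
ReLU(-2.3) = 0
ReLU(-6.3) = 0
ReLU(-8.0) = 0
Active neurons (>0): 1

1


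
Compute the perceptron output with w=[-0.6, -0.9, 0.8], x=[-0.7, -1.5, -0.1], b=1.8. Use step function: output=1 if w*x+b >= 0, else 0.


z = w . x + b
= -0.6*-0.7 + -0.9*-1.5 + 0.8*-0.1 + 1.8
= 0.42 + 1.35 + -0.08 + 1.8
= 1.69 + 1.8
= 3.49
Since z = 3.49 >= 0, output = 1

1


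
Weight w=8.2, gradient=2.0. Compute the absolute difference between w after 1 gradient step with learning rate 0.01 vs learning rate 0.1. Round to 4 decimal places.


With lr=0.01: w_new = 8.2 - 0.01 * 2.0 = 8.18
With lr=0.1: w_new = 8.2 - 0.1 * 2.0 = 8.0
Absolute difference = |8.18 - 8.0|
= 0.1800

0.1800


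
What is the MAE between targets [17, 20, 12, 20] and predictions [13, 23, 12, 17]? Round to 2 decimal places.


Absolute errors: [4, 3, 0, 3]
Sum of absolute errors = 10
MAE = 10 / 4 = 2.50

2.50


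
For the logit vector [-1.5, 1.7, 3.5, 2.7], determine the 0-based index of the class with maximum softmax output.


Softmax is a monotonic transformation, so it preserves the argmax.
We need to find the index of the maximum logit.
Index 0: -1.5
Index 1: 1.7
Index 2: 3.5
Index 3: 2.7
Maximum logit = 3.5 at index 2

2


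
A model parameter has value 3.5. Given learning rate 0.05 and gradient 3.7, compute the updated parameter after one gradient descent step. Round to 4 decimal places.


w_new = w_old - lr * gradient
= 3.5 - 0.05 * 3.7
= 3.5 - (0.185)
= 3.3150

3.3150


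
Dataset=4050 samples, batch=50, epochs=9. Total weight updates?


Iterations per epoch = 4050 / 50 = 81
Total updates = iterations_per_epoch * epochs
= 81 * 9
= 729

729


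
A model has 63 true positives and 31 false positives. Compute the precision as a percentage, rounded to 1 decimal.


Precision = TP / (TP + FP) * 100
= 63 / (63 + 31)
= 63 / 94
= 0.6702
= 67.0%

67.0


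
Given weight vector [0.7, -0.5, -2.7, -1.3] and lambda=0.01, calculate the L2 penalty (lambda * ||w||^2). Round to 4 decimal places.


Squaring each weight:
0.7^2 = 0.49
(-0.5)^2 = 0.25
(-2.7)^2 = 7.29
(-1.3)^2 = 1.69
Sum of squares = 9.72
Penalty = 0.01 * 9.72 = 0.0972

0.0972


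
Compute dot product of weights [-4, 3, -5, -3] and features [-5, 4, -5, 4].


Element-wise products:
-4 * -5 = 20
3 * 4 = 12
-5 * -5 = 25
-3 * 4 = -12
Sum = 20 + 12 + 25 + -12
= 45

45


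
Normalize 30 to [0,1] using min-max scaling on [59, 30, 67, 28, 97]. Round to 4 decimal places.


Min = 28, Max = 97
Range = 97 - 28 = 69
Scaled = (x - min) / (max - min)
= (30 - 28) / 69
= 2 / 69
= 0.0290

0.0290


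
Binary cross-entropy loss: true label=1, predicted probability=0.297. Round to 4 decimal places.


For y=1: Loss = -log(p)
= -log(0.297)
= -(-1.214)
= 1.2140

1.2140


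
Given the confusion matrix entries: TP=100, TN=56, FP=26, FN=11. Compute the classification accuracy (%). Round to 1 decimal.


Accuracy = (TP + TN) / (TP + TN + FP + FN) * 100
= (100 + 56) / (100 + 56 + 26 + 11)
= 156 / 193
= 0.8083
= 80.8%

80.8


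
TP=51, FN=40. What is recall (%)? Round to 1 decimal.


Recall = TP / (TP + FN) * 100
= 51 / (51 + 40)
= 51 / 91
= 0.5604
= 56.0%

56.0


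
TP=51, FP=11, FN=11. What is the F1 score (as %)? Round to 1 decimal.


Precision = TP / (TP + FP) = 51 / 62 = 0.8226
Recall = TP / (TP + FN) = 51 / 62 = 0.8226
F1 = 2 * P * R / (P + R)
= 2 * 0.8226 * 0.8226 / (0.8226 + 0.8226)
= 1.3533 / 1.6452
= 0.8226
As percentage: 82.3%

82.3


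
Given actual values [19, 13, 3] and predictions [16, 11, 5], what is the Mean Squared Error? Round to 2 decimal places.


Differences: [3, 2, -2]
Squared errors: [9, 4, 4]
Sum of squared errors = 17
MSE = 17 / 3 = 5.67

5.67


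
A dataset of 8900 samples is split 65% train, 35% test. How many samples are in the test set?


Train samples = 8900 * 65% = 5785
Test samples = 8900 - 5785
= 3115

3115


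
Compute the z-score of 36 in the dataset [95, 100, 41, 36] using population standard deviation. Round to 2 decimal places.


Mean = (95 + 100 + 41 + 36) / 4 = 68.0
Variance = sum((x_i - mean)^2) / n = 876.5
Std = sqrt(876.5) = 29.6057
Z = (x - mean) / std
= (36 - 68.0) / 29.6057
= -32.0 / 29.6057
= -1.08

-1.08


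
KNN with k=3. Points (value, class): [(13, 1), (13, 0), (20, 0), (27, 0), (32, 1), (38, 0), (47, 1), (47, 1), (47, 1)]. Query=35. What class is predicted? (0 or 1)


Distances from query 35:
Point 38 (class 0): distance = 3
Point 32 (class 1): distance = 3
Point 27 (class 0): distance = 8
K=3 nearest neighbors: classes = [0, 1, 0]
Votes for class 1: 1 / 3
Majority vote => class 0

0


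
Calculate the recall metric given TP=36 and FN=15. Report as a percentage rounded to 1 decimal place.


Recall = TP / (TP + FN) * 100
= 36 / (36 + 15)
= 36 / 51
= 0.7059
= 70.6%

70.6


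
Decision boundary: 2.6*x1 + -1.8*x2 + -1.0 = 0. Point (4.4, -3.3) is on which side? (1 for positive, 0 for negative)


Compute 2.6 * 4.4 + -1.8 * -3.3 + -1.0
= 11.44 + 5.94 + -1.0
= 16.38
Since 16.38 >= 0, the point is on the positive side.

1


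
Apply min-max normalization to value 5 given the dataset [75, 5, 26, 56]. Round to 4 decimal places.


Min = 5, Max = 75
Range = 75 - 5 = 70
Scaled = (x - min) / (max - min)
= (5 - 5) / 70
= 0 / 70
= 0.0000

0.0000


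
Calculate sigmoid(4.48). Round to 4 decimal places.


sigmoid(z) = 1 / (1 + exp(-z))
exp(-(4.48)) = exp(-4.48) = 0.0113
1 + 0.0113 = 1.0113
1 / 1.0113 = 0.9888

0.9888


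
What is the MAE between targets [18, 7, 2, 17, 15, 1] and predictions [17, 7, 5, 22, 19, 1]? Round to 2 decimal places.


Absolute errors: [1, 0, 3, 5, 4, 0]
Sum of absolute errors = 13
MAE = 13 / 6 = 2.17

2.17


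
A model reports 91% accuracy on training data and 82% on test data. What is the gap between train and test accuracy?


Gap = train_accuracy - test_accuracy
= 91 - 82
= 9%
This moderate gap may indicate mild overfitting.

9


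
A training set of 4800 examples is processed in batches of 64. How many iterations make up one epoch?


Iterations per epoch = dataset_size / batch_size
= 4800 / 64
= 75

75


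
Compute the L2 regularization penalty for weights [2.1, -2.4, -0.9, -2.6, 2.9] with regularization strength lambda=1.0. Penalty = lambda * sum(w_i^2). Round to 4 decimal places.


Squaring each weight:
2.1^2 = 4.41
(-2.4)^2 = 5.76
(-0.9)^2 = 0.81
(-2.6)^2 = 6.76
2.9^2 = 8.41
Sum of squares = 26.15
Penalty = 1.0 * 26.15 = 26.1500

26.1500


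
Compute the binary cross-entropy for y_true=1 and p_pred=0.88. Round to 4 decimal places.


For y=1: Loss = -log(p)
= -log(0.88)
= -(-0.1278)
= 0.1278

0.1278


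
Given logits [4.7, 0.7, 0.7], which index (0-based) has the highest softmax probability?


Softmax is a monotonic transformation, so it preserves the argmax.
We need to find the index of the maximum logit.
Index 0: 4.7
Index 1: 0.7
Index 2: 0.7
Maximum logit = 4.7 at index 0

0


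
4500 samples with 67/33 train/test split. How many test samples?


Train samples = 4500 * 67% = 3015
Test samples = 4500 - 3015
= 1485

1485


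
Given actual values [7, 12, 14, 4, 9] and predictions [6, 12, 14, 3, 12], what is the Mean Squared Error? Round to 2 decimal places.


Differences: [1, 0, 0, 1, -3]
Squared errors: [1, 0, 0, 1, 9]
Sum of squared errors = 11
MSE = 11 / 5 = 2.20

2.20


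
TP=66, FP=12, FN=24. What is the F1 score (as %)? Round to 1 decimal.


Precision = TP / (TP + FP) = 66 / 78 = 0.8462
Recall = TP / (TP + FN) = 66 / 90 = 0.7333
F1 = 2 * P * R / (P + R)
= 2 * 0.8462 * 0.7333 / (0.8462 + 0.7333)
= 1.241 / 1.5795
= 0.7857
As percentage: 78.6%

78.6


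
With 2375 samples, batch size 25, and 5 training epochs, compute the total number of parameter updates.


Iterations per epoch = 2375 / 25 = 95
Total updates = iterations_per_epoch * epochs
= 95 * 5
= 475

475


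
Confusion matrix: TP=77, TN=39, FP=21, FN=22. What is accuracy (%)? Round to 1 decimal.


Accuracy = (TP + TN) / (TP + TN + FP + FN) * 100
= (77 + 39) / (77 + 39 + 21 + 22)
= 116 / 159
= 0.7296
= 73.0%

73.0


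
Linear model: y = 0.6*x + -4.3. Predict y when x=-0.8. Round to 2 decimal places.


y = 0.6 * -0.8 + (-4.3)
= -0.48 + (-4.3)
= -4.78

-4.78


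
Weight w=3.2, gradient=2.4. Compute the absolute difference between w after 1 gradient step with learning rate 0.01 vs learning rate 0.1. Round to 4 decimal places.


With lr=0.01: w_new = 3.2 - 0.01 * 2.4 = 3.176
With lr=0.1: w_new = 3.2 - 0.1 * 2.4 = 2.96
Absolute difference = |3.176 - 2.96|
= 0.2160

0.2160


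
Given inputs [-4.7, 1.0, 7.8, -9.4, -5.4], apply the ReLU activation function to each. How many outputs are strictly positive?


ReLU(x) = max(0, x) for each element:
ReLU(-4.7) = 0
ReLU(1.0) = 1.0
ReLU(7.8) = 7.8
ReLU(-9.4) = 0
ReLU(-5.4) = 0
Active neurons (>0): 2

2


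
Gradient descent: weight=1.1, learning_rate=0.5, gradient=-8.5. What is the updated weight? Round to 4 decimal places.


w_new = w_old - lr * gradient
= 1.1 - 0.5 * -8.5
= 1.1 - (-4.25)
= 5.3500

5.3500


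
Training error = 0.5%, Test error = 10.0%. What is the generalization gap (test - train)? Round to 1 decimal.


Generalization gap = test_error - train_error
= 10.0 - 0.5
= 9.5%
A moderate gap.

9.5


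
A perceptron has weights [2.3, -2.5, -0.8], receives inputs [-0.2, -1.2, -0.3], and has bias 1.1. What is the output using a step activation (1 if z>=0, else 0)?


z = w . x + b
= 2.3*-0.2 + -2.5*-1.2 + -0.8*-0.3 + 1.1
= -0.46 + 3.0 + 0.24 + 1.1
= 2.78 + 1.1
= 3.88
Since z = 3.88 >= 0, output = 1

1


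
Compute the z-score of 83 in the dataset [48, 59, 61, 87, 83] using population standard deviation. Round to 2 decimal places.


Mean = (48 + 59 + 61 + 87 + 83) / 5 = 67.6
Variance = sum((x_i - mean)^2) / n = 223.04
Std = sqrt(223.04) = 14.9345
Z = (x - mean) / std
= (83 - 67.6) / 14.9345
= 15.4 / 14.9345
= 1.03

1.03


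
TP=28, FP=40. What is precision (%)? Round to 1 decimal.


Precision = TP / (TP + FP) * 100
= 28 / (28 + 40)
= 28 / 68
= 0.4118
= 41.2%

41.2


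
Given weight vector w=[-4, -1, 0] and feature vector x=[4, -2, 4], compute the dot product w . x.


Element-wise products:
-4 * 4 = -16
-1 * -2 = 2
0 * 4 = 0
Sum = -16 + 2 + 0
= -14

-14


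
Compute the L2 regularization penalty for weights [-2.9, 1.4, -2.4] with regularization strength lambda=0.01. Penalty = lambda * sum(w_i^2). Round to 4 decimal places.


Squaring each weight:
(-2.9)^2 = 8.41
1.4^2 = 1.96
(-2.4)^2 = 5.76
Sum of squares = 16.13
Penalty = 0.01 * 16.13 = 0.1613

0.1613


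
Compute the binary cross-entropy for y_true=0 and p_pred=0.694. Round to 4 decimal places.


For y=0: Loss = -log(1-p)
= -log(1 - 0.694)
= -log(0.306)
= -(-1.1842)
= 1.1842

1.1842


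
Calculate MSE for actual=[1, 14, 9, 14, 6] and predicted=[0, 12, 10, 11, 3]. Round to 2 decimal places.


Differences: [1, 2, -1, 3, 3]
Squared errors: [1, 4, 1, 9, 9]
Sum of squared errors = 24
MSE = 24 / 5 = 4.80

4.80


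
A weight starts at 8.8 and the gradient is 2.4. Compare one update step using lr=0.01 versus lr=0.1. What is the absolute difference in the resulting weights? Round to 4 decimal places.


With lr=0.01: w_new = 8.8 - 0.01 * 2.4 = 8.776
With lr=0.1: w_new = 8.8 - 0.1 * 2.4 = 8.56
Absolute difference = |8.776 - 8.56|
= 0.2160

0.2160


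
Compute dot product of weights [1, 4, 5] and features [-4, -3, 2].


Element-wise products:
1 * -4 = -4
4 * -3 = -12
5 * 2 = 10
Sum = -4 + -12 + 10
= -6

-6


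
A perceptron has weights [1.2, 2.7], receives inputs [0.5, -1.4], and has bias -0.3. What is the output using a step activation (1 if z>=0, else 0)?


z = w . x + b
= 1.2*0.5 + 2.7*-1.4 + -0.3
= 0.6 + -3.78 + -0.3
= -3.18 + -0.3
= -3.48
Since z = -3.48 < 0, output = 0

0


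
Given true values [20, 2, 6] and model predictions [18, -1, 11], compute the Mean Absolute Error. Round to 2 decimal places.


Absolute errors: [2, 3, 5]
Sum of absolute errors = 10
MAE = 10 / 3 = 3.33

3.33


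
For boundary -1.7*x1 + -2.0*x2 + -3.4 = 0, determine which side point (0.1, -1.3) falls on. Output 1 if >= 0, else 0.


Compute -1.7 * 0.1 + -2.0 * -1.3 + -3.4
= -0.17 + 2.6 + -3.4
= -0.97
Since -0.97 < 0, the point is on the negative side.

0


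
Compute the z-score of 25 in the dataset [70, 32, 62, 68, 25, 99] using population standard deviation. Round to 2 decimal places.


Mean = (70 + 32 + 62 + 68 + 25 + 99) / 6 = 59.3333
Variance = sum((x_i - mean)^2) / n = 615.8889
Std = sqrt(615.8889) = 24.8171
Z = (x - mean) / std
= (25 - 59.3333) / 24.8171
= -34.3333 / 24.8171
= -1.38

-1.38


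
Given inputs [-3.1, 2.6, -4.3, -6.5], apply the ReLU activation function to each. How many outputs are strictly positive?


ReLU(x) = max(0, x) for each element:
ReLU(-3.1) = 0
ReLU(2.6) = 2.6
ReLU(-4.3) = 0
ReLU(-6.5) = 0
Active neurons (>0): 1

1


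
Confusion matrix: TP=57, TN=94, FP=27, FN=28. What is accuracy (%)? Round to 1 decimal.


Accuracy = (TP + TN) / (TP + TN + FP + FN) * 100
= (57 + 94) / (57 + 94 + 27 + 28)
= 151 / 206
= 0.733
= 73.3%

73.3


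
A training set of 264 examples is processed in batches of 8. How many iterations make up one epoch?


Iterations per epoch = dataset_size / batch_size
= 264 / 8
= 33

33


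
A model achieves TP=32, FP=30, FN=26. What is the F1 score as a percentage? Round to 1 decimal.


Precision = TP / (TP + FP) = 32 / 62 = 0.5161
Recall = TP / (TP + FN) = 32 / 58 = 0.5517
F1 = 2 * P * R / (P + R)
= 2 * 0.5161 * 0.5517 / (0.5161 + 0.5517)
= 0.5695 / 1.0679
= 0.5333
As percentage: 53.3%

53.3


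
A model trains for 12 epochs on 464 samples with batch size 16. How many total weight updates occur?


Iterations per epoch = 464 / 16 = 29
Total updates = iterations_per_epoch * epochs
= 29 * 12
= 348

348


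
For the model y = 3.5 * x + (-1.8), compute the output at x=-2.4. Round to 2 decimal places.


y = 3.5 * -2.4 + (-1.8)
= -8.4 + (-1.8)
= -10.20

-10.20


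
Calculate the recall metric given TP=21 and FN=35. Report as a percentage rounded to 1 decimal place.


Recall = TP / (TP + FN) * 100
= 21 / (21 + 35)
= 21 / 56
= 0.375
= 37.5%

37.5


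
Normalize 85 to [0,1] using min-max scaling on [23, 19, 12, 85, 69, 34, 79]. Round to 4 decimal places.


Min = 12, Max = 85
Range = 85 - 12 = 73
Scaled = (x - min) / (max - min)
= (85 - 12) / 73
= 73 / 73
= 1.0000

1.0000


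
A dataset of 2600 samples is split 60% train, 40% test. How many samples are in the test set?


Train samples = 2600 * 60% = 1560
Test samples = 2600 - 1560
= 1040

1040


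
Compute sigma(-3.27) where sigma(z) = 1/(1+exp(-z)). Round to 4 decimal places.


sigmoid(z) = 1 / (1 + exp(-z))
exp(-(-3.27)) = exp(3.27) = 26.3113
1 + 26.3113 = 27.3113
1 / 27.3113 = 0.0366

0.0366


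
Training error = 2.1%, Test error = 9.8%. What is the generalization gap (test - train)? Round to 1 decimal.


Generalization gap = test_error - train_error
= 9.8 - 2.1
= 7.7%
A moderate gap.

7.7


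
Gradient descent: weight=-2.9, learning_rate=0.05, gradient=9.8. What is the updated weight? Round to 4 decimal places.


w_new = w_old - lr * gradient
= -2.9 - 0.05 * 9.8
= -2.9 - (0.49)
= -3.3900

-3.3900


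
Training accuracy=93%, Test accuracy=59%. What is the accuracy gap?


Gap = train_accuracy - test_accuracy
= 93 - 59
= 34%
This large gap strongly indicates overfitting.

34


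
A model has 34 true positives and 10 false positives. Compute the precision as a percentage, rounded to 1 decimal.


Precision = TP / (TP + FP) * 100
= 34 / (34 + 10)
= 34 / 44
= 0.7727
= 77.3%

77.3


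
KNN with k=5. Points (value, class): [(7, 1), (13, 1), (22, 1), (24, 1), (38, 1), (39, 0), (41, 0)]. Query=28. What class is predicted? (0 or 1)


Distances from query 28:
Point 24 (class 1): distance = 4
Point 22 (class 1): distance = 6
Point 38 (class 1): distance = 10
Point 39 (class 0): distance = 11
Point 41 (class 0): distance = 13
K=5 nearest neighbors: classes = [1, 1, 1, 0, 0]
Votes for class 1: 3 / 5
Majority vote => class 1

1


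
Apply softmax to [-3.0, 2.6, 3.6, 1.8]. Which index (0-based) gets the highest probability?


Softmax is a monotonic transformation, so it preserves the argmax.
We need to find the index of the maximum logit.
Index 0: -3.0
Index 1: 2.6
Index 2: 3.6
Index 3: 1.8
Maximum logit = 3.6 at index 2

2


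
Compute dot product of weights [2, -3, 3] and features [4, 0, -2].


Element-wise products:
2 * 4 = 8
-3 * 0 = 0
3 * -2 = -6
Sum = 8 + 0 + -6
= 2

2


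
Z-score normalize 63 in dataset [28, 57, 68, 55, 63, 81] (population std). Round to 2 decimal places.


Mean = (28 + 57 + 68 + 55 + 63 + 81) / 6 = 58.6667
Variance = sum((x_i - mean)^2) / n = 260.2222
Std = sqrt(260.2222) = 16.1314
Z = (x - mean) / std
= (63 - 58.6667) / 16.1314
= 4.3333 / 16.1314
= 0.27

0.27


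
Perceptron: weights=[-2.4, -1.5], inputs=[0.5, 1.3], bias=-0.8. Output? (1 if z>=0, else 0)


z = w . x + b
= -2.4*0.5 + -1.5*1.3 + -0.8
= -1.2 + -1.95 + -0.8
= -3.15 + -0.8
= -3.95
Since z = -3.95 < 0, output = 0

0


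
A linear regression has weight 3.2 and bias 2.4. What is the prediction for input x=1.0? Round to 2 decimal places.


y = 3.2 * 1.0 + (2.4)
= 3.2 + (2.4)
= 5.60

5.60


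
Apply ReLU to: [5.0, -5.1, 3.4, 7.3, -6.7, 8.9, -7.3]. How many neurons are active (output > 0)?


ReLU(x) = max(0, x) for each element:
ReLU(5.0) = 5.0
ReLU(-5.1) = 0
ReLU(3.4) = 3.4
ReLU(7.3) = 7.3
ReLU(-6.7) = 0
ReLU(8.9) = 8.9
ReLU(-7.3) = 0
Active neurons (>0): 4

4


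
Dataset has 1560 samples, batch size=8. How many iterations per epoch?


Iterations per epoch = dataset_size / batch_size
= 1560 / 8
= 195

195


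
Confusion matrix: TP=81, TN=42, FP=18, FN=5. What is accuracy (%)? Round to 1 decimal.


Accuracy = (TP + TN) / (TP + TN + FP + FN) * 100
= (81 + 42) / (81 + 42 + 18 + 5)
= 123 / 146
= 0.8425
= 84.2%

84.2


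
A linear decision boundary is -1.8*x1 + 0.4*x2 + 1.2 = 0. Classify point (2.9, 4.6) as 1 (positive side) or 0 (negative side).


Compute -1.8 * 2.9 + 0.4 * 4.6 + 1.2
= -5.22 + 1.84 + 1.2
= -2.18
Since -2.18 < 0, the point is on the negative side.

0


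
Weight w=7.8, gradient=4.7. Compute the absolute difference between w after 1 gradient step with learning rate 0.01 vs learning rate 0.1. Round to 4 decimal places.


With lr=0.01: w_new = 7.8 - 0.01 * 4.7 = 7.753
With lr=0.1: w_new = 7.8 - 0.1 * 4.7 = 7.33
Absolute difference = |7.753 - 7.33|
= 0.4230

0.4230


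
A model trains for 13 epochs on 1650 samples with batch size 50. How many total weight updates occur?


Iterations per epoch = 1650 / 50 = 33
Total updates = iterations_per_epoch * epochs
= 33 * 13
= 429

429


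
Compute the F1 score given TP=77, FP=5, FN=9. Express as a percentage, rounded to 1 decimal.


Precision = TP / (TP + FP) = 77 / 82 = 0.939
Recall = TP / (TP + FN) = 77 / 86 = 0.8953
F1 = 2 * P * R / (P + R)
= 2 * 0.939 * 0.8953 / (0.939 + 0.8953)
= 1.6815 / 1.8344
= 0.9167
As percentage: 91.7%

91.7


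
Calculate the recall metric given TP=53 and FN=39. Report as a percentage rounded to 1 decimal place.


Recall = TP / (TP + FN) * 100
= 53 / (53 + 39)
= 53 / 92
= 0.5761
= 57.6%

57.6


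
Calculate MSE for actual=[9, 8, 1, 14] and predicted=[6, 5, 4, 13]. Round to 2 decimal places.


Differences: [3, 3, -3, 1]
Squared errors: [9, 9, 9, 1]
Sum of squared errors = 28
MSE = 28 / 4 = 7.00

7.00


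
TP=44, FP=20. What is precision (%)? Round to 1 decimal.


Precision = TP / (TP + FP) * 100
= 44 / (44 + 20)
= 44 / 64
= 0.6875
= 68.8%

68.8


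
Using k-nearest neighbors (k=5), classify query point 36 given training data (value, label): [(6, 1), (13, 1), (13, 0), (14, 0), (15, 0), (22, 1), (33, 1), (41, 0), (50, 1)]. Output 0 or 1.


Distances from query 36:
Point 33 (class 1): distance = 3
Point 41 (class 0): distance = 5
Point 22 (class 1): distance = 14
Point 50 (class 1): distance = 14
Point 15 (class 0): distance = 21
K=5 nearest neighbors: classes = [1, 0, 1, 1, 0]
Votes for class 1: 3 / 5
Majority vote => class 1

1


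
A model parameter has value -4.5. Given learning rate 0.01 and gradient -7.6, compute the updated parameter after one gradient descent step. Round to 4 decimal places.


w_new = w_old - lr * gradient
= -4.5 - 0.01 * -7.6
= -4.5 - (-0.076)
= -4.4240

-4.4240


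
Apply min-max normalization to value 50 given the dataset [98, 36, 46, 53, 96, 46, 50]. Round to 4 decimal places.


Min = 36, Max = 98
Range = 98 - 36 = 62
Scaled = (x - min) / (max - min)
= (50 - 36) / 62
= 14 / 62
= 0.2258

0.2258


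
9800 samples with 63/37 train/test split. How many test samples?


Train samples = 9800 * 63% = 6174
Test samples = 9800 - 6174
= 3626

3626


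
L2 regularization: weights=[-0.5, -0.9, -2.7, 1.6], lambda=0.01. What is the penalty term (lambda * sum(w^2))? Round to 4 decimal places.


Squaring each weight:
(-0.5)^2 = 0.25
(-0.9)^2 = 0.81
(-2.7)^2 = 7.29
1.6^2 = 2.56
Sum of squares = 10.91
Penalty = 0.01 * 10.91 = 0.1091

0.1091


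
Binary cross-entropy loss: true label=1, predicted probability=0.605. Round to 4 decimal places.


For y=1: Loss = -log(p)
= -log(0.605)
= -(-0.5025)
= 0.5025

0.5025


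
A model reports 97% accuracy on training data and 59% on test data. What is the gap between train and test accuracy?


Gap = train_accuracy - test_accuracy
= 97 - 59
= 38%
This large gap strongly indicates overfitting.

38


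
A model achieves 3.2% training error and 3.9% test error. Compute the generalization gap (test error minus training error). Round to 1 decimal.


Generalization gap = test_error - train_error
= 3.9 - 3.2
= 0.7%
A small gap suggests good generalization.

0.7


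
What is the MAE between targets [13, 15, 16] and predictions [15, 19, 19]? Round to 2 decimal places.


Absolute errors: [2, 4, 3]
Sum of absolute errors = 9
MAE = 9 / 3 = 3.00

3.00


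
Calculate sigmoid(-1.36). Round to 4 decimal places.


sigmoid(z) = 1 / (1 + exp(-z))
exp(-(-1.36)) = exp(1.36) = 3.8962
1 + 3.8962 = 4.8962
1 / 4.8962 = 0.2042

0.2042


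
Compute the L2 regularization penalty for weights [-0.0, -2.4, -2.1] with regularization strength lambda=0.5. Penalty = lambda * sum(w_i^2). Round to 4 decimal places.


Squaring each weight:
(-0.0)^2 = 0.0
(-2.4)^2 = 5.76
(-2.1)^2 = 4.41
Sum of squares = 10.17
Penalty = 0.5 * 10.17 = 5.0850

5.0850


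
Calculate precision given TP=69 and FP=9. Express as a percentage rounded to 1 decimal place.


Precision = TP / (TP + FP) * 100
= 69 / (69 + 9)
= 69 / 78
= 0.8846
= 88.5%

88.5


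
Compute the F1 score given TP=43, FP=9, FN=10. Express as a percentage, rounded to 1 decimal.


Precision = TP / (TP + FP) = 43 / 52 = 0.8269
Recall = TP / (TP + FN) = 43 / 53 = 0.8113
F1 = 2 * P * R / (P + R)
= 2 * 0.8269 * 0.8113 / (0.8269 + 0.8113)
= 1.3418 / 1.6382
= 0.819
As percentage: 81.9%

81.9


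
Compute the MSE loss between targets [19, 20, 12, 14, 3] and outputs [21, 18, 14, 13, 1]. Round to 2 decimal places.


Differences: [-2, 2, -2, 1, 2]
Squared errors: [4, 4, 4, 1, 4]
Sum of squared errors = 17
MSE = 17 / 5 = 3.40

3.40


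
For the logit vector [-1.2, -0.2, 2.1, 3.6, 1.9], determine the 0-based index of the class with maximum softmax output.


Softmax is a monotonic transformation, so it preserves the argmax.
We need to find the index of the maximum logit.
Index 0: -1.2
Index 1: -0.2
Index 2: 2.1
Index 3: 3.6
Index 4: 1.9
Maximum logit = 3.6 at index 3

3


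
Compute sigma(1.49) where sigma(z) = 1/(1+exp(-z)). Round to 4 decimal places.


sigmoid(z) = 1 / (1 + exp(-z))
exp(-(1.49)) = exp(-1.49) = 0.2254
1 + 0.2254 = 1.2254
1 / 1.2254 = 0.8161

0.8161


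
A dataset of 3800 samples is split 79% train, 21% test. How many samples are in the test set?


Train samples = 3800 * 79% = 3002
Test samples = 3800 - 3002
= 798

798


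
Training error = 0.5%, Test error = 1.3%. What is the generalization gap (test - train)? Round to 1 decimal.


Generalization gap = test_error - train_error
= 1.3 - 0.5
= 0.8%
A small gap suggests good generalization.

0.8


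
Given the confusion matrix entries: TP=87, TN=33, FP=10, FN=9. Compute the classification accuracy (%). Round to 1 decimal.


Accuracy = (TP + TN) / (TP + TN + FP + FN) * 100
= (87 + 33) / (87 + 33 + 10 + 9)
= 120 / 139
= 0.8633
= 86.3%

86.3


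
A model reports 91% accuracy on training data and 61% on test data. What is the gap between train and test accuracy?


Gap = train_accuracy - test_accuracy
= 91 - 61
= 30%
This large gap strongly indicates overfitting.

30


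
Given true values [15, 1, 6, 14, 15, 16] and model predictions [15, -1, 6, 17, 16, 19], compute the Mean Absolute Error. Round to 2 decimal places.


Absolute errors: [0, 2, 0, 3, 1, 3]
Sum of absolute errors = 9
MAE = 9 / 6 = 1.50

1.50


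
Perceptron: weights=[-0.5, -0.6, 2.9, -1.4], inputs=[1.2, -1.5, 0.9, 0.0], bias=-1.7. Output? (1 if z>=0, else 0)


z = w . x + b
= -0.5*1.2 + -0.6*-1.5 + 2.9*0.9 + -1.4*0.0 + -1.7
= -0.6 + 0.9 + 2.61 + -0.0 + -1.7
= 2.91 + -1.7
= 1.21
Since z = 1.21 >= 0, output = 1

1


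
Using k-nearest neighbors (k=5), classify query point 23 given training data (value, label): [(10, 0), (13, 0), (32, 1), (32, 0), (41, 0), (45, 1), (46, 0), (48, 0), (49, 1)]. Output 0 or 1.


Distances from query 23:
Point 32 (class 0): distance = 9
Point 32 (class 1): distance = 9
Point 13 (class 0): distance = 10
Point 10 (class 0): distance = 13
Point 41 (class 0): distance = 18
K=5 nearest neighbors: classes = [0, 1, 0, 0, 0]
Votes for class 1: 1 / 5
Majority vote => class 0

0


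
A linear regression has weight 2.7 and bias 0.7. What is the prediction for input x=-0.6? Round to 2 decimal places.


y = 2.7 * -0.6 + (0.7)
= -1.62 + (0.7)
= -0.92

-0.92


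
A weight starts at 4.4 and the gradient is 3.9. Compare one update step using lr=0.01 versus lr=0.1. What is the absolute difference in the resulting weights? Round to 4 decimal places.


With lr=0.01: w_new = 4.4 - 0.01 * 3.9 = 4.361
With lr=0.1: w_new = 4.4 - 0.1 * 3.9 = 4.01
Absolute difference = |4.361 - 4.01|
= 0.3510

0.3510


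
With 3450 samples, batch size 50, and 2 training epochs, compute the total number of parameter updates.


Iterations per epoch = 3450 / 50 = 69
Total updates = iterations_per_epoch * epochs
= 69 * 2
= 138

138


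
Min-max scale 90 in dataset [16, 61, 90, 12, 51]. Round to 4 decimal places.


Min = 12, Max = 90
Range = 90 - 12 = 78
Scaled = (x - min) / (max - min)
= (90 - 12) / 78
= 78 / 78
= 1.0000

1.0000


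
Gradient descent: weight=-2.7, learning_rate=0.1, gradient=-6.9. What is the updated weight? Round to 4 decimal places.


w_new = w_old - lr * gradient
= -2.7 - 0.1 * -6.9
= -2.7 - (-0.69)
= -2.0100

-2.0100


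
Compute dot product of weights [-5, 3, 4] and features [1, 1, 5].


Element-wise products:
-5 * 1 = -5
3 * 1 = 3
4 * 5 = 20
Sum = -5 + 3 + 20
= 18

18


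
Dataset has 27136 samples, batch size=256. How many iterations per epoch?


Iterations per epoch = dataset_size / batch_size
= 27136 / 256
= 106

106


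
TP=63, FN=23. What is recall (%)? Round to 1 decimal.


Recall = TP / (TP + FN) * 100
= 63 / (63 + 23)
= 63 / 86
= 0.7326
= 73.3%

73.3


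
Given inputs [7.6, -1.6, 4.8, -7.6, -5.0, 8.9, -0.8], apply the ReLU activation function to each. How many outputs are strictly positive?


ReLU(x) = max(0, x) for each element:
ReLU(7.6) = 7.6
ReLU(-1.6) = 0
ReLU(4.8) = 4.8
ReLU(-7.6) = 0
ReLU(-5.0) = 0
ReLU(8.9) = 8.9
ReLU(-0.8) = 0
Active neurons (>0): 3

3


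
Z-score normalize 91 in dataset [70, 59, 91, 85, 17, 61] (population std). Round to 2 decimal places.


Mean = (70 + 59 + 91 + 85 + 17 + 61) / 6 = 63.8333
Variance = sum((x_i - mean)^2) / n = 574.8056
Std = sqrt(574.8056) = 23.9751
Z = (x - mean) / std
= (91 - 63.8333) / 23.9751
= 27.1667 / 23.9751
= 1.13

1.13


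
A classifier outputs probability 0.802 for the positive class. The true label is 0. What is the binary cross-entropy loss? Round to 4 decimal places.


For y=0: Loss = -log(1-p)
= -log(1 - 0.802)
= -log(0.198)
= -(-1.6195)
= 1.6195

1.6195


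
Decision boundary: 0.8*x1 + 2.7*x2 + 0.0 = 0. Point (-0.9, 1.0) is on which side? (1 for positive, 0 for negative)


Compute 0.8 * -0.9 + 2.7 * 1.0 + 0.0
= -0.72 + 2.7 + 0.0
= 1.98
Since 1.98 >= 0, the point is on the positive side.

1


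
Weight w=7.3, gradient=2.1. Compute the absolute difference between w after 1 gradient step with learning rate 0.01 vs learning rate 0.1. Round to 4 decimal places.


With lr=0.01: w_new = 7.3 - 0.01 * 2.1 = 7.279
With lr=0.1: w_new = 7.3 - 0.1 * 2.1 = 7.09
Absolute difference = |7.279 - 7.09|
= 0.1890

0.1890


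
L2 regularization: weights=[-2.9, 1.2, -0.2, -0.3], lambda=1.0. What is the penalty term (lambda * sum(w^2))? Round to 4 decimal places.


Squaring each weight:
(-2.9)^2 = 8.41
1.2^2 = 1.44
(-0.2)^2 = 0.04
(-0.3)^2 = 0.09
Sum of squares = 9.98
Penalty = 1.0 * 9.98 = 9.9800

9.9800


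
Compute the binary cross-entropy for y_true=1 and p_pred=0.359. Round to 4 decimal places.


For y=1: Loss = -log(p)
= -log(0.359)
= -(-1.0244)
= 1.0244

1.0244


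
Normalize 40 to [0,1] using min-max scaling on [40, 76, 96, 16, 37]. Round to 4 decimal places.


Min = 16, Max = 96
Range = 96 - 16 = 80
Scaled = (x - min) / (max - min)
= (40 - 16) / 80
= 24 / 80
= 0.3000

0.3000


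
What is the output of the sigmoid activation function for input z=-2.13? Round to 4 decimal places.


sigmoid(z) = 1 / (1 + exp(-z))
exp(-(-2.13)) = exp(2.13) = 8.4149
1 + 8.4149 = 9.4149
1 / 9.4149 = 0.1062

0.1062


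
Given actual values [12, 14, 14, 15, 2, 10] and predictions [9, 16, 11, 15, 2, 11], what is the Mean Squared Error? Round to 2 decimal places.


Differences: [3, -2, 3, 0, 0, -1]
Squared errors: [9, 4, 9, 0, 0, 1]
Sum of squared errors = 23
MSE = 23 / 6 = 3.83

3.83


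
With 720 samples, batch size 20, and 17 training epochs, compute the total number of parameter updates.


Iterations per epoch = 720 / 20 = 36
Total updates = iterations_per_epoch * epochs
= 36 * 17
= 612

612


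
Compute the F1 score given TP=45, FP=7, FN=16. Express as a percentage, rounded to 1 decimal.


Precision = TP / (TP + FP) = 45 / 52 = 0.8654
Recall = TP / (TP + FN) = 45 / 61 = 0.7377
F1 = 2 * P * R / (P + R)
= 2 * 0.8654 * 0.7377 / (0.8654 + 0.7377)
= 1.2768 / 1.6031
= 0.7965
As percentage: 79.6%

79.6


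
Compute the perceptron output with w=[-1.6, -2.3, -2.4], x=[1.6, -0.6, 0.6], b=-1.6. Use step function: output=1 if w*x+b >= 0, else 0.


z = w . x + b
= -1.6*1.6 + -2.3*-0.6 + -2.4*0.6 + -1.6
= -2.56 + 1.38 + -1.44 + -1.6
= -2.62 + -1.6
= -4.22
Since z = -4.22 < 0, output = 0

0


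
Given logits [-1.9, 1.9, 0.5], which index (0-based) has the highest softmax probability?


Softmax is a monotonic transformation, so it preserves the argmax.
We need to find the index of the maximum logit.
Index 0: -1.9
Index 1: 1.9
Index 2: 0.5
Maximum logit = 1.9 at index 1

1


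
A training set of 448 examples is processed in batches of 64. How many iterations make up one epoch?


Iterations per epoch = dataset_size / batch_size
= 448 / 64
= 7

7


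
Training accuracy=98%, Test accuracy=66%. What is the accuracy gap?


Gap = train_accuracy - test_accuracy
= 98 - 66
= 32%
This large gap strongly indicates overfitting.

32


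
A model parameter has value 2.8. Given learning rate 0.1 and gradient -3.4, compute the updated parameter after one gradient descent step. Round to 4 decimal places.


w_new = w_old - lr * gradient
= 2.8 - 0.1 * -3.4
= 2.8 - (-0.34)
= 3.1400

3.1400


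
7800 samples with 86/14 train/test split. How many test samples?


Train samples = 7800 * 86% = 6708
Test samples = 7800 - 6708
= 1092

1092


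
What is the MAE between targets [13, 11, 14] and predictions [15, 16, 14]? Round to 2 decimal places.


Absolute errors: [2, 5, 0]
Sum of absolute errors = 7
MAE = 7 / 3 = 2.33

2.33


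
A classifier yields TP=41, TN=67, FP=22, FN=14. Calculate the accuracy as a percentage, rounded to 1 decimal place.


Accuracy = (TP + TN) / (TP + TN + FP + FN) * 100
= (41 + 67) / (41 + 67 + 22 + 14)
= 108 / 144
= 0.75
= 75.0%

75.0


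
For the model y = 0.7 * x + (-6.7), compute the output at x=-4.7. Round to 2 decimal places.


y = 0.7 * -4.7 + (-6.7)
= -3.29 + (-6.7)
= -9.99

-9.99


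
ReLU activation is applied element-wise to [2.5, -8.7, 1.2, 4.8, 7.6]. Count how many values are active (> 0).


ReLU(x) = max(0, x) for each element:
ReLU(2.5) = 2.5
ReLU(-8.7) = 0
ReLU(1.2) = 1.2
ReLU(4.8) = 4.8
ReLU(7.6) = 7.6
Active neurons (>0): 4

4


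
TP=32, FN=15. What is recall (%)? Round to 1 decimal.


Recall = TP / (TP + FN) * 100
= 32 / (32 + 15)
= 32 / 47
= 0.6809
= 68.1%

68.1


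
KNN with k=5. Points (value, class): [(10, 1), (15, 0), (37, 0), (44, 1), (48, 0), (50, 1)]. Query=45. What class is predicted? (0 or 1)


Distances from query 45:
Point 44 (class 1): distance = 1
Point 48 (class 0): distance = 3
Point 50 (class 1): distance = 5
Point 37 (class 0): distance = 8
Point 15 (class 0): distance = 30
K=5 nearest neighbors: classes = [1, 0, 1, 0, 0]
Votes for class 1: 2 / 5
Majority vote => class 0

0


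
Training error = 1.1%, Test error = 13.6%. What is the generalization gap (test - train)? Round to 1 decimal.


Generalization gap = test_error - train_error
= 13.6 - 1.1
= 12.5%
A large gap suggests overfitting.

12.5


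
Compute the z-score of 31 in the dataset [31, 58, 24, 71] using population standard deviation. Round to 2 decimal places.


Mean = (31 + 58 + 24 + 71) / 4 = 46.0
Variance = sum((x_i - mean)^2) / n = 369.5
Std = sqrt(369.5) = 19.2224
Z = (x - mean) / std
= (31 - 46.0) / 19.2224
= -15.0 / 19.2224
= -0.78

-0.78


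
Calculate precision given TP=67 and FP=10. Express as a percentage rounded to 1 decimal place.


Precision = TP / (TP + FP) * 100
= 67 / (67 + 10)
= 67 / 77
= 0.8701
= 87.0%

87.0


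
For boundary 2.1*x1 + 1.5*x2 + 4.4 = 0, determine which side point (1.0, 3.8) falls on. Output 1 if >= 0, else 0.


Compute 2.1 * 1.0 + 1.5 * 3.8 + 4.4
= 2.1 + 5.7 + 4.4
= 12.2
Since 12.2 >= 0, the point is on the positive side.

1


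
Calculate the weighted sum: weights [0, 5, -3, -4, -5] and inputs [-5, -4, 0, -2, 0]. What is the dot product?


Element-wise products:
0 * -5 = 0
5 * -4 = -20
-3 * 0 = 0
-4 * -2 = 8
-5 * 0 = 0
Sum = 0 + -20 + 0 + 8 + 0
= -12

-12


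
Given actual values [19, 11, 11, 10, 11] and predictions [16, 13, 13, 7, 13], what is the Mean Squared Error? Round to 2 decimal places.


Differences: [3, -2, -2, 3, -2]
Squared errors: [9, 4, 4, 9, 4]
Sum of squared errors = 30
MSE = 30 / 5 = 6.00

6.00


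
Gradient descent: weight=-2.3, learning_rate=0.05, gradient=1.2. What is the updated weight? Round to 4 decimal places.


w_new = w_old - lr * gradient
= -2.3 - 0.05 * 1.2
= -2.3 - (0.06)
= -2.3600

-2.3600


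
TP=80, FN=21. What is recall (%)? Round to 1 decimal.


Recall = TP / (TP + FN) * 100
= 80 / (80 + 21)
= 80 / 101
= 0.7921
= 79.2%

79.2


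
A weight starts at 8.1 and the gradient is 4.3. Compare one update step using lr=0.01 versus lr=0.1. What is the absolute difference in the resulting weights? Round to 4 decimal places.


With lr=0.01: w_new = 8.1 - 0.01 * 4.3 = 8.057
With lr=0.1: w_new = 8.1 - 0.1 * 4.3 = 7.67
Absolute difference = |8.057 - 7.67|
= 0.3870

0.3870


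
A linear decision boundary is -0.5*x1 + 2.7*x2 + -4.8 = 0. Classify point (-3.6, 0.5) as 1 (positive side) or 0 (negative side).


Compute -0.5 * -3.6 + 2.7 * 0.5 + -4.8
= 1.8 + 1.35 + -4.8
= -1.65
Since -1.65 < 0, the point is on the negative side.

0


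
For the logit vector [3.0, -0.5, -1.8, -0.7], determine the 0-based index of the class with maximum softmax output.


Softmax is a monotonic transformation, so it preserves the argmax.
We need to find the index of the maximum logit.
Index 0: 3.0
Index 1: -0.5
Index 2: -1.8
Index 3: -0.7
Maximum logit = 3.0 at index 0

0


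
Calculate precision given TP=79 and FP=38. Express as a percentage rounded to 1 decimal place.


Precision = TP / (TP + FP) * 100
= 79 / (79 + 38)
= 79 / 117
= 0.6752
= 67.5%

67.5


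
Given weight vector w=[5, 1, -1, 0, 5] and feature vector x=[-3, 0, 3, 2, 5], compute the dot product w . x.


Element-wise products:
5 * -3 = -15
1 * 0 = 0
-1 * 3 = -3
0 * 2 = 0
5 * 5 = 25
Sum = -15 + 0 + -3 + 0 + 25
= 7

7


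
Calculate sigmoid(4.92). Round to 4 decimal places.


sigmoid(z) = 1 / (1 + exp(-z))
exp(-(4.92)) = exp(-4.92) = 0.0073
1 + 0.0073 = 1.0073
1 / 1.0073 = 0.9928

0.9928


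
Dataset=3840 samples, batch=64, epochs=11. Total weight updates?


Iterations per epoch = 3840 / 64 = 60
Total updates = iterations_per_epoch * epochs
= 60 * 11
= 660

660


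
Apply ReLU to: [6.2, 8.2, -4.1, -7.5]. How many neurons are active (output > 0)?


ReLU(x) = max(0, x) for each element:
ReLU(6.2) = 6.2
ReLU(8.2) = 8.2
ReLU(-4.1) = 0
ReLU(-7.5) = 0
Active neurons (>0): 2

2


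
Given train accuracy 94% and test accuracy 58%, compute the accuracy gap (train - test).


Gap = train_accuracy - test_accuracy
= 94 - 58
= 36%
This large gap strongly indicates overfitting.

36


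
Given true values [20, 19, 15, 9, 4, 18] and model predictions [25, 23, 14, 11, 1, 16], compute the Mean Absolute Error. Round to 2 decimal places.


Absolute errors: [5, 4, 1, 2, 3, 2]
Sum of absolute errors = 17
MAE = 17 / 6 = 2.83

2.83


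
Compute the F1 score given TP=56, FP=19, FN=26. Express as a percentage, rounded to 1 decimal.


Precision = TP / (TP + FP) = 56 / 75 = 0.7467
Recall = TP / (TP + FN) = 56 / 82 = 0.6829
F1 = 2 * P * R / (P + R)
= 2 * 0.7467 * 0.6829 / (0.7467 + 0.6829)
= 1.0198 / 1.4296
= 0.7134
As percentage: 71.3%

71.3


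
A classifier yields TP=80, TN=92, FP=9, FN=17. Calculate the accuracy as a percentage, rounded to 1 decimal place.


Accuracy = (TP + TN) / (TP + TN + FP + FN) * 100
= (80 + 92) / (80 + 92 + 9 + 17)
= 172 / 198
= 0.8687
= 86.9%

86.9
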